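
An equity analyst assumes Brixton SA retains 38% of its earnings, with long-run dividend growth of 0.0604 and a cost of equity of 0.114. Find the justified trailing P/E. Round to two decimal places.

Payout ratio b = 1 − 0.38 = 0.62.
Justified trailing P/E = b(1+g)/(r−g) = 0.62×(1+0.0604)/(0.114−0.0604) = 12.2658

12.27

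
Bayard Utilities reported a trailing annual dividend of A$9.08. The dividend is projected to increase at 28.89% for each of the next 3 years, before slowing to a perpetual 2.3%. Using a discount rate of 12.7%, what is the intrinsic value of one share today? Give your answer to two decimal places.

Two-stage DDM. Project D₁…D_3 at 0.2889, terminal growth 0.023, discount at r = 0.127.
D_1 = 11.7032
D_2 = 15.0843
D_3 = 19.4421
Terminal value at t=3: TV = D_4/(r−g) = 19.8893/(0.127−0.023) = 191.2431
P₀ = 11.7032/(1+0.127)^1 + 15.0843/(1+0.127)^2 + 19.4421/(1+0.127)^3 + 191.2431/(1+0.127)^3 = 169.4452

A$169.45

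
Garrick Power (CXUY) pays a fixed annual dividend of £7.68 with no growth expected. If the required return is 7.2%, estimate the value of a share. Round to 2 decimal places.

£106.67

Zero-growth DDM (perpetuity): P₀ = D/r = 7.68 / 0.072 = 106.6667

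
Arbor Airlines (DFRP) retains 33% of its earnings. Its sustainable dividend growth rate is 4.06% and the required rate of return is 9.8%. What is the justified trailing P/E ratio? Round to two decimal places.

Payout ratio b = 1 − 0.33 = 0.67.
Justified trailing P/E = b(1+g)/(r−g) = 0.67×(1+0.0406)/(0.098−0.0406) = 12.1464

12.15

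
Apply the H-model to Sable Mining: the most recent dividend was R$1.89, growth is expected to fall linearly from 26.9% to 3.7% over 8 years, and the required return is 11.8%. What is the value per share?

H-model: P₀ = D₀[(1+g_L) + H(g_S−g_L)]/(r−g_L), with H = 8/2 = 4.
P₀ = 1.89 × [(1+0.037) + 4×(0.269−0.037)] / (0.118−0.037)
   = 1.89 × 1.9650 / 0.081 = 45.8500

R$45.85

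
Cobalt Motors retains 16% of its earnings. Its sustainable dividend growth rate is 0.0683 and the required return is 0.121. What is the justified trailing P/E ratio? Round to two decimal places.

Payout ratio b = 1 − 0.16 = 0.84.
Justified trailing P/E = b(1+g)/(r−g) = 0.84×(1+0.0683)/(0.121−0.0683) = 17.0279

17.03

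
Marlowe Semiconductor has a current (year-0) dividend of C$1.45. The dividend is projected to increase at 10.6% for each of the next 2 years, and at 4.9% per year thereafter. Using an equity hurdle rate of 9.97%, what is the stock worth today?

C$33.27

Two-stage DDM. Project D₁…D_2 at 0.106, terminal growth 0.049, discount at r = 0.0997.
D_1 = 1.6037
D_2 = 1.7737
Terminal value at t=2: TV = D_3/(r−g) = 1.8606/(0.0997−0.049) = 36.6983
P₀ = 1.6037/(1+0.0997)^1 + 1.7737/(1+0.0997)^2 + 36.6983/(1+0.0997)^2 = 33.2707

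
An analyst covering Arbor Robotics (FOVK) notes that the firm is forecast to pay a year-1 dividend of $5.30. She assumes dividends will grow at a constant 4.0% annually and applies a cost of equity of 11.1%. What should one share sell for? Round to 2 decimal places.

Gordon growth model: P₀ = D₁/(r − g), with D₁ = 5.30 given directly.
P₀ = 5.3000 / (0.111 − 0.04) = 5.3000 / 0.071 = 74.6479

$74.65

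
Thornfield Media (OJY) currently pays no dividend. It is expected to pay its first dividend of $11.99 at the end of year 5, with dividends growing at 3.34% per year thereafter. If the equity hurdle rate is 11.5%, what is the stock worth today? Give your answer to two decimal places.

Deferred-dividend DDM. At t=4 the remaining stream is a growing perpetuity with first payment D_5 = 11.99.
V_4 = D_5/(r−g) = 11.99/(0.115−0.0334) = 146.9363
P₀ = V_4/(1+r)^4 = 146.9363/(1+0.115)^4 = 95.0669

$95.07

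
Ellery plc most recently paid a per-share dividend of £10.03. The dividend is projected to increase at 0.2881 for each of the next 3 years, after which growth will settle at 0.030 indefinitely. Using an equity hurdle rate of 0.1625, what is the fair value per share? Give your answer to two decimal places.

Two-stage DDM. Project D₁…D_3 at 0.2881, terminal growth 0.03, discount at r = 0.1625.
D_1 = 12.9196
D_2 = 16.6418
D_3 = 21.4363
Terminal value at t=3: TV = D_4/(r−g) = 22.0794/(0.1625−0.03) = 166.6368
P₀ = 12.9196/(1+0.1625)^1 + 16.6418/(1+0.1625)^2 + 21.4363/(1+0.1625)^3 + 166.6368/(1+0.1625)^3 = 143.1429

£143.14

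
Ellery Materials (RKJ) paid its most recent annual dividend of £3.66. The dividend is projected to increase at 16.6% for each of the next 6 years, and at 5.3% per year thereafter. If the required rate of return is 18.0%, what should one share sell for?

£49.32

Two-stage DDM. Project D₁…D_6 at 0.166, terminal growth 0.053, discount at r = 0.18.
D_1 = 4.2676
D_2 = 4.9760
D_3 = 5.8020
D_4 = 6.7651
D_5 = 7.8881
D_6 = 9.1976
Terminal value at t=6: TV = D_7/(r−g) = 9.6850/(0.18−0.053) = 76.2600
P₀ = 4.2676/(1+0.18)^1 + 4.9760/(1+0.18)^2 + 5.8020/(1+0.18)^3 + 6.7651/(1+0.18)^4 + 7.8881/(1+0.18)^5 + 9.1976/(1+0.18)^6 + 76.2600/(1+0.18)^6 = 49.3150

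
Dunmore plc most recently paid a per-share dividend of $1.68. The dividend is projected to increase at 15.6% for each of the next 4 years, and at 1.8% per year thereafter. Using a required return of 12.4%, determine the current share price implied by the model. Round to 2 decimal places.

Two-stage DDM. Project D₁…D_4 at 0.156, terminal growth 0.018, discount at r = 0.124.
D_1 = 1.9421
D_2 = 2.2450
D_3 = 2.5953
D_4 = 3.0001
Terminal value at t=4: TV = D_5/(r−g) = 3.0541/(0.124−0.018) = 28.8126
P₀ = 1.9421/(1+0.124)^1 + 2.2450/(1+0.124)^2 + 2.5953/(1+0.124)^3 + 3.0001/(1+0.124)^4 + 28.8126/(1+0.124)^4 = 25.2638

$25.26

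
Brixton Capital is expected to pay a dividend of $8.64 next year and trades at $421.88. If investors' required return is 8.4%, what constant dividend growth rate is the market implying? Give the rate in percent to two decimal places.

6.35%

From P₀ = D₁/(r − g), the implied growth is g = r − D₁/P₀.
g = 0.084 − 8.64/421.88 = 0.084 − 0.02048 = 0.06352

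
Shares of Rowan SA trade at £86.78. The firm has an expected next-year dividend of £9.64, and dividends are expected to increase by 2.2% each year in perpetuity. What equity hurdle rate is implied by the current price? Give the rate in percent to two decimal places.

13.31%

Rearranging the constant-growth DDM: r = D₁/P₀ + g.
r = 9.6400 / 86.78 + 0.022 = 0.11109 + 0.022 = 0.13309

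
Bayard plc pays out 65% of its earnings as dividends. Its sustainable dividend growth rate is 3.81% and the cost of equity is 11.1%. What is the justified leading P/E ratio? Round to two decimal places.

8.92

Justified leading P/E = b/(r−g) = 0.65/(0.111−0.0381) = 8.9163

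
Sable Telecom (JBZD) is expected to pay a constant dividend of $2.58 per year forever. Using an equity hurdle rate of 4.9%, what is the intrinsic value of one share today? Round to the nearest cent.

$52.65

Zero-growth DDM (perpetuity): P₀ = D/r = 2.58 / 0.049 = 52.6531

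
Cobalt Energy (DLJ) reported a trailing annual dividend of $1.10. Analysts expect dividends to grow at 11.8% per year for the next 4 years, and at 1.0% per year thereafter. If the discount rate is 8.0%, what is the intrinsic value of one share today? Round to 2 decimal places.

Two-stage DDM. Project D₁…D_4 at 0.118, terminal growth 0.01, discount at r = 0.08.
D_1 = 1.2298
D_2 = 1.3749
D_3 = 1.5372
D_4 = 1.7185
Terminal value at t=4: TV = D_5/(r−g) = 1.7357/(0.08−0.01) = 24.7961
P₀ = 1.2298/(1+0.08)^1 + 1.3749/(1+0.08)^2 + 1.5372/(1+0.08)^3 + 1.7185/(1+0.08)^4 + 24.7961/(1+0.08)^4 = 23.0268

$23.03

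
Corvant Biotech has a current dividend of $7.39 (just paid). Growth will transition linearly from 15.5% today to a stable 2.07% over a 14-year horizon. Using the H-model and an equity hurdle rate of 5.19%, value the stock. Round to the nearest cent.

H-model: P₀ = D₀[(1+g_L) + H(g_S−g_L)]/(r−g_L), with H = 14/2 = 7.
P₀ = 7.39 × [(1+0.0207) + 7×(0.155−0.0207)] / (0.0519−0.0207)
   = 7.39 × 1.9608 / 0.0312 = 464.4331

$464.43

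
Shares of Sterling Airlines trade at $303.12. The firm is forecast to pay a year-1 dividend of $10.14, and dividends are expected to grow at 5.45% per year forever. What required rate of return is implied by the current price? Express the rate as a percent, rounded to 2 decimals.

Rearranging the constant-growth DDM: r = D₁/P₀ + g.
r = 10.1400 / 303.12 + 0.0545 = 0.03345 + 0.0545 = 0.08795

8.80%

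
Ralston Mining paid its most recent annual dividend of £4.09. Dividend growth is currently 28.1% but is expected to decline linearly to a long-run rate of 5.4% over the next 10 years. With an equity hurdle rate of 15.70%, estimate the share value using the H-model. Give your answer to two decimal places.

£86.92

H-model: P₀ = D₀[(1+g_L) + H(g_S−g_L)]/(r−g_L), with H = 10/2 = 5.
P₀ = 4.09 × [(1+0.054) + 5×(0.281−0.054)] / (0.157−0.054)
   = 4.09 × 2.1890 / 0.103 = 86.9224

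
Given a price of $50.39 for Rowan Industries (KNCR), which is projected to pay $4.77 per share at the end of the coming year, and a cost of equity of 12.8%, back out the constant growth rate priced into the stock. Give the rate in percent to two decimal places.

From P₀ = D₁/(r − g), the implied growth is g = r − D₁/P₀.
g = 0.128 − 4.77/50.39 = 0.128 − 0.09466 = 0.03334

3.33%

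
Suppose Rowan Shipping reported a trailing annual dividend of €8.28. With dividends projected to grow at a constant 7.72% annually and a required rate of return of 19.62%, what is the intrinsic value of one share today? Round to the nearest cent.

€74.95

Gordon growth model: P₀ = D₁/(r − g). D₁ = 8.28 × (1 + 0.0772) = 8.9192.
P₀ = 8.9192 / (0.1962 − 0.0772) = 8.9192 / 0.119 = 74.9514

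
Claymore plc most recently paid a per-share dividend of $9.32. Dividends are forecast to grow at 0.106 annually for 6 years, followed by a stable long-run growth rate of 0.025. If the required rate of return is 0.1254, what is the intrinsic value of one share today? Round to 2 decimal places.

Two-stage DDM. Project D₁…D_6 at 0.106, terminal growth 0.025, discount at r = 0.1254.
D_1 = 10.3079
D_2 = 11.4006
D_3 = 12.6090
D_4 = 13.9456
D_5 = 15.4238
D_6 = 17.0587
Terminal value at t=6: TV = D_7/(r−g) = 17.4852/(0.1254−0.025) = 174.1554
P₀ = 10.3079/(1+0.1254)^1 + 11.4006/(1+0.1254)^2 + 12.6090/(1+0.1254)^3 + 13.9456/(1+0.1254)^4 + 15.4238/(1+0.1254)^5 + 17.0587/(1+0.1254)^6 + 174.1554/(1+0.1254)^6 = 138.3640

$138.36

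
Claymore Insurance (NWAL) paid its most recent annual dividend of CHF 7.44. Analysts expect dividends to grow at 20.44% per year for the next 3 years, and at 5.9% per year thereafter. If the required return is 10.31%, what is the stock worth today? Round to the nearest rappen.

CHF 259.22

Two-stage DDM. Project D₁…D_3 at 0.2044, terminal growth 0.059, discount at r = 0.1031.
D_1 = 8.9607
D_2 = 10.7923
D_3 = 12.9983
Terminal value at t=3: TV = D_4/(r−g) = 13.7652/(0.1031−0.059) = 312.1351
P₀ = 8.9607/(1+0.1031)^1 + 10.7923/(1+0.1031)^2 + 12.9983/(1+0.1031)^3 + 312.1351/(1+0.1031)^3 = 259.2162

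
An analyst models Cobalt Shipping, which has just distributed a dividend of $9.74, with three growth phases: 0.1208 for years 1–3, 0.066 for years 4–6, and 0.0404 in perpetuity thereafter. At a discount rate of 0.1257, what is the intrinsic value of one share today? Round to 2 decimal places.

Three-stage DDM. Project D₁…D_6; terminal Gordon value at t=6 with g = 0.0404; discount at r = 0.1257.
D_1 = 10.9166
D_2 = 12.2353
D_3 = 13.7133
D_4 = 14.6184
D_5 = 15.5832
D_6 = 16.6117
TV_6 = 17.2828/(0.1257−0.0404) = 202.6125
P₀ = Σ Dₜ/(1+r)ᵗ + TV_6/(1+r)^6 = 154.4246

$154.42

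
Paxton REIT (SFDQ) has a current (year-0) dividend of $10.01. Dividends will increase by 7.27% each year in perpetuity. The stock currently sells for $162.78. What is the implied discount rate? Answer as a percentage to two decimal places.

Rearranging the constant-growth DDM: r = D₁/P₀ + g.
D₁ = 10.01 × (1 + 0.0727) = 10.7377.
r = 10.7377 / 162.78 + 0.0727 = 0.06596 + 0.0727 = 0.13866

13.87%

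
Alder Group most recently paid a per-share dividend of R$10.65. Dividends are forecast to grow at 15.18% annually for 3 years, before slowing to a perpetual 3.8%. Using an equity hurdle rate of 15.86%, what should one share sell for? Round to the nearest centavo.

R$121.64

Two-stage DDM. Project D₁…D_3 at 0.1518, terminal growth 0.038, discount at r = 0.1586.
D_1 = 12.2667
D_2 = 14.1288
D_3 = 16.2735
Terminal value at t=3: TV = D_4/(r−g) = 16.8919/(0.1586−0.038) = 140.0654
P₀ = 12.2667/(1+0.1586)^1 + 14.1288/(1+0.1586)^2 + 16.2735/(1+0.1586)^3 + 140.0654/(1+0.1586)^3 = 121.6361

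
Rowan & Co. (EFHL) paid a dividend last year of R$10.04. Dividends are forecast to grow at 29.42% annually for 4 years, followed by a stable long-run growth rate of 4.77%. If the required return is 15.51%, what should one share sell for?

Two-stage DDM. Project D₁…D_4 at 0.2942, terminal growth 0.0477, discount at r = 0.1551.
D_1 = 12.9938
D_2 = 16.8165
D_3 = 21.7640
D_4 = 28.1669
Terminal value at t=4: TV = D_5/(r−g) = 29.5105/(0.1551−0.0477) = 274.7717
P₀ = 12.9938/(1+0.1551)^1 + 16.8165/(1+0.1551)^2 + 21.7640/(1+0.1551)^3 + 28.1669/(1+0.1551)^4 + 274.7717/(1+0.1551)^4 = 208.1415

R$208.14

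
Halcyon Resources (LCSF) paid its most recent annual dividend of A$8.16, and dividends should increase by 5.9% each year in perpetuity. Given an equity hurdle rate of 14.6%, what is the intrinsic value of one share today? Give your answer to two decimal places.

Gordon growth model: P₀ = D₁/(r − g). D₁ = 8.16 × (1 + 0.059) = 8.6414.
P₀ = 8.6414 / (0.146 − 0.059) = 8.6414 / 0.087 = 99.3269

A$99.33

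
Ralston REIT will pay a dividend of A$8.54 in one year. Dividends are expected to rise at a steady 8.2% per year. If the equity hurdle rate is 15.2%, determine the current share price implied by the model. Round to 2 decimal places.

A$122.00

Gordon growth model: P₀ = D₁/(r − g), with D₁ = 8.54 given directly.
P₀ = 8.5400 / (0.152 − 0.082) = 8.5400 / 0.07 = 122.0000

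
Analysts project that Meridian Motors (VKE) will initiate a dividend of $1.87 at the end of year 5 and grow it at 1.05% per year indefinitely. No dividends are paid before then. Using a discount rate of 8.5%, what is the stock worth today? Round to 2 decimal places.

Deferred-dividend DDM. At t=4 the remaining stream is a growing perpetuity with first payment D_5 = 1.87.
V_4 = D_5/(r−g) = 1.87/(0.085−0.0105) = 25.1007
P₀ = V_4/(1+r)^4 = 25.1007/(1+0.085)^4 = 18.1120

$18.11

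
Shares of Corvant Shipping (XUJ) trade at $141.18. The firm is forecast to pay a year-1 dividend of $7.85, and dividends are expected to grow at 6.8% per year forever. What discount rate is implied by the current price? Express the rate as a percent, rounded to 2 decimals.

12.36%

Rearranging the constant-growth DDM: r = D₁/P₀ + g.
r = 7.8500 / 141.18 + 0.068 = 0.05560 + 0.068 = 0.12360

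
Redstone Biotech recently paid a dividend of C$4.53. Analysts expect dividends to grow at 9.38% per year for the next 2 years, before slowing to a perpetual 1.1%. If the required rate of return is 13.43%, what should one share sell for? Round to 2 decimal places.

Two-stage DDM. Project D₁…D_2 at 0.0938, terminal growth 0.011, discount at r = 0.1343.
D_1 = 4.9549
D_2 = 5.4197
Terminal value at t=2: TV = D_3/(r−g) = 5.4793/(0.1343−0.011) = 44.4388
P₀ = 4.9549/(1+0.1343)^1 + 5.4197/(1+0.1343)^2 + 44.4388/(1+0.1343)^2 = 43.1193

C$43.12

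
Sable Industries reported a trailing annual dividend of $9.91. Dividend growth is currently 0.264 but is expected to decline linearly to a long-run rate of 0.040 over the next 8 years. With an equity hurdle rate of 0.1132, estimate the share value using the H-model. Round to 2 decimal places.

H-model: P₀ = D₀[(1+g_L) + H(g_S−g_L)]/(r−g_L), with H = 8/2 = 4.
P₀ = 9.91 × [(1+0.04) + 4×(0.264−0.04)] / (0.1132−0.04)
   = 9.91 × 1.9360 / 0.0732 = 262.1005

$262.10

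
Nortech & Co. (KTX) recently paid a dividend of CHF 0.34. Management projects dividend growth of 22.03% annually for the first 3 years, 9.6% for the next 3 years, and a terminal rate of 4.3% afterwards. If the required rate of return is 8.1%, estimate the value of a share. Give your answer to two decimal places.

CHF 16.81

Three-stage DDM. Project D₁…D_6; terminal Gordon value at t=6 with g = 0.043; discount at r = 0.081.
D_1 = 0.4149
D_2 = 0.5063
D_3 = 0.6178
D_4 = 0.6772
D_5 = 0.7422
D_6 = 0.8134
TV_6 = 0.8484/(0.081−0.043) = 22.3260
P₀ = Σ Dₜ/(1+r)ᵗ + TV_6/(1+r)^6 = 16.8059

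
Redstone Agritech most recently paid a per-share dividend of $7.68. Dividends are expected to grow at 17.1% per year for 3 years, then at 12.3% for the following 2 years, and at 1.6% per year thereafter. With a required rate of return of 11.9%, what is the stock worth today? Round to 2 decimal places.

$130.38

Three-stage DDM. Project D₁…D_5; terminal Gordon value at t=5 with g = 0.016; discount at r = 0.119.
D_1 = 8.9933
D_2 = 10.5311
D_3 = 12.3320
D_4 = 13.8488
D_5 = 15.5522
TV_5 = 15.8010/(0.119−0.016) = 153.4080
P₀ = Σ Dₜ/(1+r)ᵗ + TV_5/(1+r)^5 = 130.3828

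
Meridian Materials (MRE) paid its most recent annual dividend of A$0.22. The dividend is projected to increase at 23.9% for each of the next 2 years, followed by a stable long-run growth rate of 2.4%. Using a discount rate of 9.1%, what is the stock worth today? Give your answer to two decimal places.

A$4.87

Two-stage DDM. Project D₁…D_2 at 0.239, terminal growth 0.024, discount at r = 0.091.
D_1 = 0.2726
D_2 = 0.3377
Terminal value at t=2: TV = D_3/(r−g) = 0.3458/(0.091−0.024) = 5.1617
P₀ = 0.2726/(1+0.091)^1 + 0.3377/(1+0.091)^2 + 5.1617/(1+0.091)^2 = 4.8701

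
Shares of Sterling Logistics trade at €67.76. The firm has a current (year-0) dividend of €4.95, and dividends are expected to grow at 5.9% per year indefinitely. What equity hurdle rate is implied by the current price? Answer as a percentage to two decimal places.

13.64%

Rearranging the constant-growth DDM: r = D₁/P₀ + g.
D₁ = 4.95 × (1 + 0.059) = 5.2420.
r = 5.2420 / 67.76 + 0.059 = 0.07736 + 0.059 = 0.13636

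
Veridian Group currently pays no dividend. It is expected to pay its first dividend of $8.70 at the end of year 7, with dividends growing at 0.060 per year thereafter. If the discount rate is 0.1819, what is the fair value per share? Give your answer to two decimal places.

$26.18

Deferred-dividend DDM. At t=6 the remaining stream is a growing perpetuity with first payment D_7 = 8.70.
V_6 = D_7/(r−g) = 8.70/(0.1819−0.06) = 71.3700
P₀ = V_6/(1+r)^6 = 71.3700/(1+0.1819)^6 = 26.1837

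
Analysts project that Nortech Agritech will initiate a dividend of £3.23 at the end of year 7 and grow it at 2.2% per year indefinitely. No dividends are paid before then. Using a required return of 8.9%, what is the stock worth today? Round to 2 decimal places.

Deferred-dividend DDM. At t=6 the remaining stream is a growing perpetuity with first payment D_7 = 3.23.
V_6 = D_7/(r−g) = 3.23/(0.089−0.022) = 48.2090
P₀ = V_6/(1+r)^6 = 48.2090/(1+0.089)^6 = 28.9042

£28.90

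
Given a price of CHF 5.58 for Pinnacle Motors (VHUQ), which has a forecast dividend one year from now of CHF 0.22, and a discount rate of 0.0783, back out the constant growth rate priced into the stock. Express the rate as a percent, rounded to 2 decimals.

3.89%

From P₀ = D₁/(r − g), the implied growth is g = r − D₁/P₀.
g = 0.0783 − 0.22/5.58 = 0.0783 − 0.03943 = 0.03887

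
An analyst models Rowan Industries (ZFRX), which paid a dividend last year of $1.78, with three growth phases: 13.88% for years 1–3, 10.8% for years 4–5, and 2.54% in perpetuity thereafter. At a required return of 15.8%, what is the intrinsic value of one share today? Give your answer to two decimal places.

Three-stage DDM. Project D₁…D_5; terminal Gordon value at t=5 with g = 0.0254; discount at r = 0.158.
D_1 = 2.0271
D_2 = 2.3084
D_3 = 2.6288
D_4 = 2.9127
D_5 = 3.2273
TV_5 = 3.3093/(0.158−0.0254) = 24.9570
P₀ = Σ Dₜ/(1+r)ᵗ + TV_5/(1+r)^5 = 20.3199

$20.32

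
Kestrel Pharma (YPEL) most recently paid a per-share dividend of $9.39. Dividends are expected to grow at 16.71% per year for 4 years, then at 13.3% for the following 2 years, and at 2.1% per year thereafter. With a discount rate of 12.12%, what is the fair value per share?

$178.68

Three-stage DDM. Project D₁…D_6; terminal Gordon value at t=6 with g = 0.021; discount at r = 0.1212.
D_1 = 10.9591
D_2 = 12.7903
D_3 = 14.9276
D_4 = 17.4220
D_5 = 19.7391
D_6 = 22.3644
TV_6 = 22.8341/(0.1212−0.021) = 227.8850
P₀ = Σ Dₜ/(1+r)ᵗ + TV_6/(1+r)^6 = 178.6776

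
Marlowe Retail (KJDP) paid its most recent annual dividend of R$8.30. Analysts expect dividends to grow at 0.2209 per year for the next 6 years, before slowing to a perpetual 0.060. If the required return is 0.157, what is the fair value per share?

Two-stage DDM. Project D₁…D_6 at 0.2209, terminal growth 0.06, discount at r = 0.157.
D_1 = 10.1335
D_2 = 12.3720
D_3 = 15.1049
D_4 = 18.4416
D_5 = 22.5153
D_6 = 27.4890
Terminal value at t=6: TV = D_7/(r−g) = 29.1383/(0.157−0.06) = 300.3951
P₀ = 10.1335/(1+0.157)^1 + 12.3720/(1+0.157)^2 + 15.1049/(1+0.157)^3 + 18.4416/(1+0.157)^4 + 22.5153/(1+0.157)^5 + 27.4890/(1+0.157)^6 + 300.3951/(1+0.157)^6 = 185.5886

R$185.59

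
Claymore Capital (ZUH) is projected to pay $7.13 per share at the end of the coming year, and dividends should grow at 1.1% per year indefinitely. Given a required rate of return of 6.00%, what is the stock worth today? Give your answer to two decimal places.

Gordon growth model: P₀ = D₁/(r − g), with D₁ = 7.13 given directly.
P₀ = 7.1300 / (0.06 − 0.011) = 7.1300 / 0.049 = 145.5102

$145.51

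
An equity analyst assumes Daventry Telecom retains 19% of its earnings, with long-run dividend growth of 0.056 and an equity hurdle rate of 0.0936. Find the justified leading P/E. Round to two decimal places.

Payout ratio b = 1 − 0.19 = 0.81.
Justified leading P/E = b/(r−g) = 0.81/(0.0936−0.056) = 21.5426

21.54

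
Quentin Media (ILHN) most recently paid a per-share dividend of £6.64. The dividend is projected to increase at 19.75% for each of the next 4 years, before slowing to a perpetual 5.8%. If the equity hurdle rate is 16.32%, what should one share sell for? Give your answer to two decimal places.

£103.59

Two-stage DDM. Project D₁…D_4 at 0.1975, terminal growth 0.058, discount at r = 0.1632.
D_1 = 7.9514
D_2 = 9.5218
D_3 = 11.4024
D_4 = 13.6543
Terminal value at t=4: TV = D_5/(r−g) = 14.4463/(0.1632−0.058) = 137.3220
P₀ = 7.9514/(1+0.1632)^1 + 9.5218/(1+0.1632)^2 + 11.4024/(1+0.1632)^3 + 13.6543/(1+0.1632)^4 + 137.3220/(1+0.1632)^4 = 103.5872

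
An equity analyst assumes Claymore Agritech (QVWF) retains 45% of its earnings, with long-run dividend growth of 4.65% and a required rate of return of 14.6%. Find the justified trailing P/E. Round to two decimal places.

Payout ratio b = 1 − 0.45 = 0.55.
Justified trailing P/E = b(1+g)/(r−g) = 0.55×(1+0.0465)/(0.146−0.0465) = 5.7847

5.78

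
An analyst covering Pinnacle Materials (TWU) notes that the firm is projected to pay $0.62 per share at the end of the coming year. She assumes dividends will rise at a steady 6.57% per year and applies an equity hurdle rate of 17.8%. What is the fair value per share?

Gordon growth model: P₀ = D₁/(r − g), with D₁ = 0.62 given directly.
P₀ = 0.6200 / (0.178 − 0.0657) = 0.6200 / 0.1123 = 5.5209

$5.52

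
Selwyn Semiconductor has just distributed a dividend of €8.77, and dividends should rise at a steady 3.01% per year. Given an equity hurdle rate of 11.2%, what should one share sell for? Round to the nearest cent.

Gordon growth model: P₀ = D₁/(r − g). D₁ = 8.77 × (1 + 0.0301) = 9.0340.
P₀ = 9.0340 / (0.112 − 0.0301) = 9.0340 / 0.0819 = 110.3050

€110.30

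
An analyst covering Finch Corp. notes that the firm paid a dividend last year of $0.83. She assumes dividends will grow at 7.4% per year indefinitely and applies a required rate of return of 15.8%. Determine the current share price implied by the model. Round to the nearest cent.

$10.61

Gordon growth model: P₀ = D₁/(r − g). D₁ = 0.83 × (1 + 0.074) = 0.8914.
P₀ = 0.8914 / (0.158 − 0.074) = 0.8914 / 0.084 = 10.6121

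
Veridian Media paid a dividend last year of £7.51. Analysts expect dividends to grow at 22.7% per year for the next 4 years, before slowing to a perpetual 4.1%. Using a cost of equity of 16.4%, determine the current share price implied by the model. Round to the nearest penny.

£112.81

Two-stage DDM. Project D₁…D_4 at 0.227, terminal growth 0.041, discount at r = 0.164.
D_1 = 9.2148
D_2 = 11.3065
D_3 = 13.8731
D_4 = 17.0223
Terminal value at t=4: TV = D_5/(r−g) = 17.7202/(0.164−0.041) = 144.0668
P₀ = 9.2148/(1+0.164)^1 + 11.3065/(1+0.164)^2 + 13.8731/(1+0.164)^3 + 17.0223/(1+0.164)^4 + 144.0668/(1+0.164)^4 = 112.8094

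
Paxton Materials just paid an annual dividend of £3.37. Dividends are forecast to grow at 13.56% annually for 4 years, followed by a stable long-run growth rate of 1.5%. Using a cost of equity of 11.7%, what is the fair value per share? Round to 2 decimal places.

£49.88

Two-stage DDM. Project D₁…D_4 at 0.1356, terminal growth 0.015, discount at r = 0.117.
D_1 = 3.8270
D_2 = 4.3459
D_3 = 4.9352
D_4 = 5.6044
Terminal value at t=4: TV = D_5/(r−g) = 5.6885/(0.117−0.015) = 55.7696
P₀ = 3.8270/(1+0.117)^1 + 4.3459/(1+0.117)^2 + 4.9352/(1+0.117)^3 + 5.6044/(1+0.117)^4 + 55.7696/(1+0.117)^4 = 49.8755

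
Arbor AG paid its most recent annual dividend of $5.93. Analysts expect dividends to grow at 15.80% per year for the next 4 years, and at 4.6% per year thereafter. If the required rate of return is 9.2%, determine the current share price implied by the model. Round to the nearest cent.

$198.05

Two-stage DDM. Project D₁…D_4 at 0.158, terminal growth 0.046, discount at r = 0.092.
D_1 = 6.8669
D_2 = 7.9519
D_3 = 9.2083
D_4 = 10.6632
Terminal value at t=4: TV = D_5/(r−g) = 11.1537/(0.092−0.046) = 242.4727
P₀ = 6.8669/(1+0.092)^1 + 7.9519/(1+0.092)^2 + 9.2083/(1+0.092)^3 + 10.6632/(1+0.092)^4 + 242.4727/(1+0.092)^4 = 198.0461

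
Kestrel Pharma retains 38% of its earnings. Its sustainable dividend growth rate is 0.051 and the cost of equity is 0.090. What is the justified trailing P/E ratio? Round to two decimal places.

Payout ratio b = 1 − 0.38 = 0.62.
Justified trailing P/E = b(1+g)/(r−g) = 0.62×(1+0.051)/(0.09−0.051) = 16.7082

16.71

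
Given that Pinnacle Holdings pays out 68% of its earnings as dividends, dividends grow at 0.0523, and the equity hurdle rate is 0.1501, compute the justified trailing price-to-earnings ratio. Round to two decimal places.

Justified trailing P/E = b(1+g)/(r−g) = 0.68×(1+0.0523)/(0.1501−0.0523) = 7.3166

7.32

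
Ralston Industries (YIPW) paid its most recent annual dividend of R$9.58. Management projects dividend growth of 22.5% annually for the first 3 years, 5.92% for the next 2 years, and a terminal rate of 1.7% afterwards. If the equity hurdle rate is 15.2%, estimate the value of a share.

R$126.23

Three-stage DDM. Project D₁…D_5; terminal Gordon value at t=5 with g = 0.017; discount at r = 0.152.
D_1 = 11.7355
D_2 = 14.3760
D_3 = 17.6106
D_4 = 18.6531
D_5 = 19.7574
TV_5 = 20.0933/(0.152−0.017) = 148.8391
P₀ = Σ Dₜ/(1+r)ᵗ + TV_5/(1+r)^5 = 126.2270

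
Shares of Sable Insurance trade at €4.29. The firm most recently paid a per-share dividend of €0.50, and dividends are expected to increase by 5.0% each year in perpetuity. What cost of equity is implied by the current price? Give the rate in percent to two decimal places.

17.24%

Rearranging the constant-growth DDM: r = D₁/P₀ + g.
D₁ = 0.50 × (1 + 0.05) = 0.5250.
r = 0.5250 / 4.29 + 0.05 = 0.12238 + 0.05 = 0.17238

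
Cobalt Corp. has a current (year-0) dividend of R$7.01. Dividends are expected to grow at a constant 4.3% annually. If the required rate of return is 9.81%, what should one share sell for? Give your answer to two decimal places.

Gordon growth model: P₀ = D₁/(r − g). D₁ = 7.01 × (1 + 0.043) = 7.3114.
P₀ = 7.3114 / (0.0981 − 0.043) = 7.3114 / 0.0551 = 132.6938

R$132.69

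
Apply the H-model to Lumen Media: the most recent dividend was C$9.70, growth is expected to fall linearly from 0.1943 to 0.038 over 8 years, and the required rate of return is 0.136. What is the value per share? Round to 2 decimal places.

H-model: P₀ = D₀[(1+g_L) + H(g_S−g_L)]/(r−g_L), with H = 8/2 = 4.
P₀ = 9.70 × [(1+0.038) + 4×(0.1943−0.038)] / (0.136−0.038)
   = 9.70 × 1.6632 / 0.098 = 164.6229

C$164.62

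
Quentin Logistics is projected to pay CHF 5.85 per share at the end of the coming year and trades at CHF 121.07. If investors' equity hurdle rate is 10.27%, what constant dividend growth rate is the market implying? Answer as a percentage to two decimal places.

From P₀ = D₁/(r − g), the implied growth is g = r − D₁/P₀.
g = 0.1027 − 5.85/121.07 = 0.1027 − 0.04832 = 0.05438

5.44%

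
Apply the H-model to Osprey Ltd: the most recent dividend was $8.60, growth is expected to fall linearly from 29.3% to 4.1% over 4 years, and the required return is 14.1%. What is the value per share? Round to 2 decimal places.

$132.87

H-model: P₀ = D₀[(1+g_L) + H(g_S−g_L)]/(r−g_L), with H = 4/2 = 2.
P₀ = 8.60 × [(1+0.041) + 2×(0.293−0.041)] / (0.141−0.041)
   = 8.60 × 1.5450 / 0.1 = 132.8700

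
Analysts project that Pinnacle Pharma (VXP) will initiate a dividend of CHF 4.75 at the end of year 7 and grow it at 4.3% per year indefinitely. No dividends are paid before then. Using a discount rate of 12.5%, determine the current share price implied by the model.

CHF 28.57

Deferred-dividend DDM. At t=6 the remaining stream is a growing perpetuity with first payment D_7 = 4.75.
V_6 = D_7/(r−g) = 4.75/(0.125−0.043) = 57.9268
P₀ = V_6/(1+r)^6 = 57.9268/(1+0.125)^6 = 28.5736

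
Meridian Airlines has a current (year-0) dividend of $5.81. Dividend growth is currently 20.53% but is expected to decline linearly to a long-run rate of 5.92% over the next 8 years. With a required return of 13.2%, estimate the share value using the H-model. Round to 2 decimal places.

H-model: P₀ = D₀[(1+g_L) + H(g_S−g_L)]/(r−g_L), with H = 8/2 = 4.
P₀ = 5.81 × [(1+0.0592) + 4×(0.2053−0.0592)] / (0.132−0.0592)
   = 5.81 × 1.6436 / 0.0728 = 131.1719

$131.17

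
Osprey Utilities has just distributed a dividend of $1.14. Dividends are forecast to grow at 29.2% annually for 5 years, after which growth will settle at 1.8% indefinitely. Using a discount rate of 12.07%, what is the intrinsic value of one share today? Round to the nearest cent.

$31.92

Two-stage DDM. Project D₁…D_5 at 0.292, terminal growth 0.018, discount at r = 0.1207.
D_1 = 1.4729
D_2 = 1.9030
D_3 = 2.4586
D_4 = 3.1765
D_5 = 4.1041
Terminal value at t=5: TV = D_6/(r−g) = 4.1780/(0.1207−0.018) = 40.6813
P₀ = 1.4729/(1+0.1207)^1 + 1.9030/(1+0.1207)^2 + 2.4586/(1+0.1207)^3 + 3.1765/(1+0.1207)^4 + 4.1041/(1+0.1207)^5 + 40.6813/(1+0.1207)^5 = 31.9230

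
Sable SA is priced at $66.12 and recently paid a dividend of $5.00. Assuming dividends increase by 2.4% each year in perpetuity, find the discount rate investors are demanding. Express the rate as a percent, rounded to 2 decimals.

10.14%

Rearranging the constant-growth DDM: r = D₁/P₀ + g.
D₁ = 5.00 × (1 + 0.024) = 5.1200.
r = 5.1200 / 66.12 + 0.024 = 0.07743 + 0.024 = 0.10143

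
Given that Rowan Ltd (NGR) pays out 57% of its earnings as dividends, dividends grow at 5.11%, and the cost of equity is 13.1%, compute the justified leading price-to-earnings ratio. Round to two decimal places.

Justified leading P/E = b/(r−g) = 0.57/(0.131−0.0511) = 7.1339

7.13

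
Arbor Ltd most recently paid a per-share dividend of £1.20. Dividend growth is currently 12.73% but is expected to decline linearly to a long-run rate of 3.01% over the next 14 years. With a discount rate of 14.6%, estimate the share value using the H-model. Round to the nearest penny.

£17.71

H-model: P₀ = D₀[(1+g_L) + H(g_S−g_L)]/(r−g_L), with H = 14/2 = 7.
P₀ = 1.20 × [(1+0.0301) + 7×(0.1273−0.0301)] / (0.146−0.0301)
   = 1.20 × 1.7105 / 0.1159 = 17.7101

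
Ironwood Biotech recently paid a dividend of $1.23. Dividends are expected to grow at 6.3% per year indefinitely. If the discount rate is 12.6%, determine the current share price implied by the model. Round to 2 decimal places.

$20.75

Gordon growth model: P₀ = D₁/(r − g). D₁ = 1.23 × (1 + 0.063) = 1.3075.
P₀ = 1.3075 / (0.126 − 0.063) = 1.3075 / 0.063 = 20.7538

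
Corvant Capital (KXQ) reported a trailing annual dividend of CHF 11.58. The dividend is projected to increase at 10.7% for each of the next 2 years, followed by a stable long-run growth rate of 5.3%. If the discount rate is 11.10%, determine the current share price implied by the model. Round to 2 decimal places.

Two-stage DDM. Project D₁…D_2 at 0.107, terminal growth 0.053, discount at r = 0.111.
D_1 = 12.8191
D_2 = 14.1907
Terminal value at t=2: TV = D_3/(r−g) = 14.9428/(0.111−0.053) = 257.6346
P₀ = 12.8191/(1+0.111)^1 + 14.1907/(1+0.111)^2 + 257.6346/(1+0.111)^2 = 231.7608

CHF 231.76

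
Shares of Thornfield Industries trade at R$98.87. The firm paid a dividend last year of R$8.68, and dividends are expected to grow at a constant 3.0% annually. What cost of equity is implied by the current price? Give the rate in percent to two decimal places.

Rearranging the constant-growth DDM: r = D₁/P₀ + g.
D₁ = 8.68 × (1 + 0.03) = 8.9404.
r = 8.9404 / 98.87 + 0.03 = 0.09043 + 0.03 = 0.12043

12.04%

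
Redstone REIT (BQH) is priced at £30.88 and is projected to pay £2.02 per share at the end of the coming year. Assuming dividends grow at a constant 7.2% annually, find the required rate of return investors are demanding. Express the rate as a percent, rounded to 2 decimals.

13.74%

Rearranging the constant-growth DDM: r = D₁/P₀ + g.
r = 2.0200 / 30.88 + 0.072 = 0.06541 + 0.072 = 0.13741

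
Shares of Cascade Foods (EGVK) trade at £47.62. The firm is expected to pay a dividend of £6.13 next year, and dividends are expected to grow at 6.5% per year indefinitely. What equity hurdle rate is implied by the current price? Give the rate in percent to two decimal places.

Rearranging the constant-growth DDM: r = D₁/P₀ + g.
r = 6.1300 / 47.62 + 0.065 = 0.12873 + 0.065 = 0.19373

19.37%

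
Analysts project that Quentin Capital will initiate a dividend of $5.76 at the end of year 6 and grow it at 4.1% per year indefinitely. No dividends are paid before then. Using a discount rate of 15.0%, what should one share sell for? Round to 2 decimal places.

$26.27

Deferred-dividend DDM. At t=5 the remaining stream is a growing perpetuity with first payment D_6 = 5.76.
V_5 = D_6/(r−g) = 5.76/(0.15−0.041) = 52.8440
P₀ = V_5/(1+r)^5 = 52.8440/(1+0.15)^5 = 26.2728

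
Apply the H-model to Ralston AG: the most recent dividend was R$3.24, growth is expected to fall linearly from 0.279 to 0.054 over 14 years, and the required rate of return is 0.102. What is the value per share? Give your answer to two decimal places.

R$177.46

H-model: P₀ = D₀[(1+g_L) + H(g_S−g_L)]/(r−g_L), with H = 14/2 = 7.
P₀ = 3.24 × [(1+0.054) + 7×(0.279−0.054)] / (0.102−0.054)
   = 3.24 × 2.6290 / 0.048 = 177.4575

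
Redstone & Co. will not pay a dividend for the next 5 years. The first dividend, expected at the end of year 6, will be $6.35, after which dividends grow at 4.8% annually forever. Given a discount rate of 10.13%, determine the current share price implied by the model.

Deferred-dividend DDM. At t=5 the remaining stream is a growing perpetuity with first payment D_6 = 6.35.
V_5 = D_6/(r−g) = 6.35/(0.1013−0.048) = 119.1370
P₀ = V_5/(1+r)^5 = 119.1370/(1+0.1013)^5 = 73.5391

$73.54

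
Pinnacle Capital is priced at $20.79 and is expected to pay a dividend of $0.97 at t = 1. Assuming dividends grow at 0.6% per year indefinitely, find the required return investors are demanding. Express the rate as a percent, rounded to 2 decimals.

5.27%

Rearranging the constant-growth DDM: r = D₁/P₀ + g.
r = 0.9700 / 20.79 + 0.006 = 0.04666 + 0.006 = 0.05266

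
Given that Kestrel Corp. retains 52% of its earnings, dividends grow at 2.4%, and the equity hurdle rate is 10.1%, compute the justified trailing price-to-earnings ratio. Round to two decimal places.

6.38

Payout ratio b = 1 − 0.52 = 0.48.
Justified trailing P/E = b(1+g)/(r−g) = 0.48×(1+0.024)/(0.101−0.024) = 6.3834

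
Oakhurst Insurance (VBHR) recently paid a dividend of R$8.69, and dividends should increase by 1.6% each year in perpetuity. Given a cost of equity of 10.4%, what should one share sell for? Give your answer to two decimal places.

Gordon growth model: P₀ = D₁/(r − g). D₁ = 8.69 × (1 + 0.016) = 8.8290.
P₀ = 8.8290 / (0.104 − 0.016) = 8.8290 / 0.088 = 100.3300

R$100.33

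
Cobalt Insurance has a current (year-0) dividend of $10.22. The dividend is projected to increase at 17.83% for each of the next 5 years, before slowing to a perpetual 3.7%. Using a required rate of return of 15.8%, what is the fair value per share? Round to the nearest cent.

$149.39

Two-stage DDM. Project D₁…D_5 at 0.1783, terminal growth 0.037, discount at r = 0.158.
D_1 = 12.0422
D_2 = 14.1894
D_3 = 16.7193
D_4 = 19.7004
D_5 = 23.2129
Terminal value at t=5: TV = D_6/(r−g) = 24.0718/(0.158−0.037) = 198.9407
P₀ = 12.0422/(1+0.158)^1 + 14.1894/(1+0.158)^2 + 16.7193/(1+0.158)^3 + 19.7004/(1+0.158)^4 + 23.2129/(1+0.158)^5 + 198.9407/(1+0.158)^5 = 149.3901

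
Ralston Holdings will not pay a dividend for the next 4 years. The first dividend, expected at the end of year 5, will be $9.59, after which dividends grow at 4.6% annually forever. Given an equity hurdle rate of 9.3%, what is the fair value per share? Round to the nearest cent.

$142.97

Deferred-dividend DDM. At t=4 the remaining stream is a growing perpetuity with first payment D_5 = 9.59.
V_4 = D_5/(r−g) = 9.59/(0.093−0.046) = 204.0426
P₀ = V_4/(1+r)^4 = 204.0426/(1+0.093)^4 = 142.9684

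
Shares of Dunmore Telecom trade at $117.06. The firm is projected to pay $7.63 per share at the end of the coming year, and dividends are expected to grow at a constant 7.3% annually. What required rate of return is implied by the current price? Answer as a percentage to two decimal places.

Rearranging the constant-growth DDM: r = D₁/P₀ + g.
r = 7.6300 / 117.06 + 0.073 = 0.06518 + 0.073 = 0.13818

13.82%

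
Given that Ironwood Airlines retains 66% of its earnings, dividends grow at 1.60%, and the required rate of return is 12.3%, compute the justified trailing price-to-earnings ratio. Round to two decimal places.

Payout ratio b = 1 − 0.66 = 0.34.
Justified trailing P/E = b(1+g)/(r−g) = 0.34×(1+0.016)/(0.123−0.016) = 3.2284

3.23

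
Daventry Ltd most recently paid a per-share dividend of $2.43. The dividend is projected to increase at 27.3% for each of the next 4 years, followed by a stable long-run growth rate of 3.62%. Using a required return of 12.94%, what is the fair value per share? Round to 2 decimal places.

$56.84

Two-stage DDM. Project D₁…D_4 at 0.273, terminal growth 0.0362, discount at r = 0.1294.
D_1 = 3.0934
D_2 = 3.9379
D_3 = 5.0129
D_4 = 6.3815
Terminal value at t=4: TV = D_5/(r−g) = 6.6125/(0.1294−0.0362) = 70.9492
P₀ = 3.0934/(1+0.1294)^1 + 3.9379/(1+0.1294)^2 + 5.0129/(1+0.1294)^3 + 6.3815/(1+0.1294)^4 + 70.9492/(1+0.1294)^4 = 56.8352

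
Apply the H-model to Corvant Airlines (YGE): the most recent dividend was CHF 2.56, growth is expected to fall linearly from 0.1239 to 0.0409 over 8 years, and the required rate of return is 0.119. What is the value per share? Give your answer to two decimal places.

CHF 45.00

H-model: P₀ = D₀[(1+g_L) + H(g_S−g_L)]/(r−g_L), with H = 8/2 = 4.
P₀ = 2.56 × [(1+0.0409) + 4×(0.1239−0.0409)] / (0.119−0.0409)
   = 2.56 × 1.3729 / 0.0781 = 45.0016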